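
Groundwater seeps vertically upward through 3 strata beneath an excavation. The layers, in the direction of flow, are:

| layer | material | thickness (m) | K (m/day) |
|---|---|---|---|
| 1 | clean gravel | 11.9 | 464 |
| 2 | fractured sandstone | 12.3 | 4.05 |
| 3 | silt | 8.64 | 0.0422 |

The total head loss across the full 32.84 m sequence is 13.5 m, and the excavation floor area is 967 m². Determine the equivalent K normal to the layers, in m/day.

Flow is perpendicular to layering, so the layers act in series and the equivalent K is the thickness-weighted harmonic mean.
Total thickness L = 11.9 + 12.3 + 8.64 = 32.84 m.
Σ(b_i/K_i) = 11.9/464 + 12.3/4.05 + 8.64/0.0422 = 207.8 d.
K_eq = L / Σ(b_i/K_i) = 32.84 / 207.8 = 0.1580 m/day.

0.158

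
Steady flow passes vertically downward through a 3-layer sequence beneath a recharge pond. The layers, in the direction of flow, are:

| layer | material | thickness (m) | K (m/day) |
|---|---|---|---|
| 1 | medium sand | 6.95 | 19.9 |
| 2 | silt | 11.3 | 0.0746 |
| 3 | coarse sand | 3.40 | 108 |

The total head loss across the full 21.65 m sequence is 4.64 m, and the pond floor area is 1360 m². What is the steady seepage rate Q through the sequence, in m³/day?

Flow is perpendicular to layering, so the layers act in series and the equivalent K is the thickness-weighted harmonic mean.
Total thickness L = 6.95 + 11.3 + 3.40 = 21.65 m.
Σ(b_i/K_i) = 6.95/19.9 + 11.3/0.0746 + 3.40/108 = 151.9 d.
K_eq = L / Σ(b_i/K_i) = 21.65 / 151.9 = 0.1426 m/day.
Q = K_eq · A · (Δh/L) = 0.1426 × 1360 × (4.64/21.65) = 41.56 m³/day.

41.6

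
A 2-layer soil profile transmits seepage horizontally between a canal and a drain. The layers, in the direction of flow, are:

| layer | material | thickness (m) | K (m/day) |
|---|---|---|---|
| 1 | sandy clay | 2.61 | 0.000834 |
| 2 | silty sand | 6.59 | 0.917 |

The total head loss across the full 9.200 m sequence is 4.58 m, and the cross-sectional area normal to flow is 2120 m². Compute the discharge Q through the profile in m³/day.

3.10

Flow is perpendicular to layering, so the layers act in series and the equivalent K is the thickness-weighted harmonic mean.
Total thickness L = 2.61 + 6.59 = 9.200 m.
Σ(b_i/K_i) = 2.61/0.000834 + 6.59/0.917 = 3137 d.
K_eq = L / Σ(b_i/K_i) = 9.200 / 3137 = 0.002933 m/day.
Q = K_eq · A · (Δh/L) = 0.002933 × 2120 × (4.58/9.200) = 3.095 m³/day.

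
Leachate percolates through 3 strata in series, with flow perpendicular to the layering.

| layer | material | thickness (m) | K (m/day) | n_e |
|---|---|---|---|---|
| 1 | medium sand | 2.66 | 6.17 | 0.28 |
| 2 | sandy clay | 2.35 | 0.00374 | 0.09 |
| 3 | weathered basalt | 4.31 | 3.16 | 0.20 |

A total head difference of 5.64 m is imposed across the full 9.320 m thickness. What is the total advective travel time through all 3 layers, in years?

0.556

With flow normal to the layers, continuity requires the same specific discharge q through every layer.
Σ(b_i/K_i) = 2.66/6.17 + 2.35/0.00374 + 4.31/3.16 = 630.1 d.
q = Δh / Σ(b_i/K_i) = 5.64 / 630.1 = 0.008950 m/day.
In each layer the seepage velocity is v_i = q/n_i, so the layer transit time is t_i = b_i·n_i / q:
  layer 1 (medium sand): t_1 = 2.66 × 0.28 / 0.008950 = 83.21 d
  layer 2 (sandy clay): t_2 = 2.35 × 0.09 / 0.008950 = 23.63 d
  layer 3 (weathered basalt): t_3 = 4.31 × 0.20 / 0.008950 = 96.31 d
Total t = Σ t_i = 203.2 days = 0.5562 years.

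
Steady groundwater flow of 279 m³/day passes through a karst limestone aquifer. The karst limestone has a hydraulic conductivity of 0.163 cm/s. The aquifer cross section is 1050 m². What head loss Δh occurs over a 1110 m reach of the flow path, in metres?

Convert K: 0.163 cm/s × 864 = 140.8 m/day.
From Q = K·A·i, i = Q / (K·A) = 279 / (140.8 × 1050) = 0.001887.
Head loss Δh = i · L = 0.001887 × 1110 = 2.094 m.

2.09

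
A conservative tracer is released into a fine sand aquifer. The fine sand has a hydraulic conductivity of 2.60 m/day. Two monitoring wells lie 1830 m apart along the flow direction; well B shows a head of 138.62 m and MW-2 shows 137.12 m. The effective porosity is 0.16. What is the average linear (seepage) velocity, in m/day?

Hydraulic gradient i = (138.62 − 137.12) / 1830 = 1.5 / 1830 = 0.0008197.
Darcy flux q = K · i = 2.600 × 0.0008197 = 0.002131 m/day.
Seepage velocity v = q / n_e = 0.002131 / 0.16 = 0.01332 m/day.

0.0133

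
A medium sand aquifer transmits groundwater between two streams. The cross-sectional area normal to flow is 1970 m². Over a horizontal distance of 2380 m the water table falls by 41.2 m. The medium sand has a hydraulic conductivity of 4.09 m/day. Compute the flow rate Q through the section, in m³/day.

Hydraulic gradient i = Δh / L = 41.2 / 2380 = 0.01731.
Darcy's law: Q = K · A · i = 4.090 × 1970 × 0.01731 = 139.5 m³/day.

139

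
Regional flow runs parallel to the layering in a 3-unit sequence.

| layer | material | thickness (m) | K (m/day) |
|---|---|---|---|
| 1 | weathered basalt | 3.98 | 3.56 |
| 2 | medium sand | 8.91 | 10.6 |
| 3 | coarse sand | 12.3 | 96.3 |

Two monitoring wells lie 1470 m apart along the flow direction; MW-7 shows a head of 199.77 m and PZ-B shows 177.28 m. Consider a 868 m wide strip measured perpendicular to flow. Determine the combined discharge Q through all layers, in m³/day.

17200

Flow is parallel to layering, so each bed carries its own Darcy discharge and the transmissivities add.
Σ(K_i·b_i) = 3.56×3.98 + 10.6×8.91 + 96.3×12.3 = 1293 m²/day.
Hydraulic gradient i = (199.77 − 177.28) / 1470 = 22.49 / 1470 = 0.01530.
Q = Σ(K_i·b_i) · W · i = 1293 × 868 × 0.01530 = 17172 m³/day.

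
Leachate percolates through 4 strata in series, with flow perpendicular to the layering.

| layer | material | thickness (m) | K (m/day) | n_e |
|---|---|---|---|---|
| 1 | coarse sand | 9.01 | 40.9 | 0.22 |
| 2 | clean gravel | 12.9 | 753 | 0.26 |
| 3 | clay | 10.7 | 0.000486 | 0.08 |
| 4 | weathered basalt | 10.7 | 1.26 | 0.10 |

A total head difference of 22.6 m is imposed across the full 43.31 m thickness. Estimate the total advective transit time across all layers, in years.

19.4

With flow normal to the layers, continuity requires the same specific discharge q through every layer.
Σ(b_i/K_i) = 9.01/40.9 + 12.9/753 + 10.7/0.000486 + 10.7/1.26 = 22025 d.
q = Δh / Σ(b_i/K_i) = 22.6 / 22025 = 0.001026 m/day.
In each layer the seepage velocity is v_i = q/n_i, so the layer transit time is t_i = b_i·n_i / q:
  layer 1 (coarse sand): t_1 = 9.01 × 0.22 / 0.001026 = 1932 d
  layer 2 (clean gravel): t_2 = 12.9 × 0.26 / 0.001026 = 3269 d
  layer 3 (clay): t_3 = 10.7 × 0.08 / 0.001026 = 834.2 d
  layer 4 (weathered basalt): t_4 = 10.7 × 0.10 / 0.001026 = 1043 d
Total t = Σ t_i = 7077 days = 19.38 years.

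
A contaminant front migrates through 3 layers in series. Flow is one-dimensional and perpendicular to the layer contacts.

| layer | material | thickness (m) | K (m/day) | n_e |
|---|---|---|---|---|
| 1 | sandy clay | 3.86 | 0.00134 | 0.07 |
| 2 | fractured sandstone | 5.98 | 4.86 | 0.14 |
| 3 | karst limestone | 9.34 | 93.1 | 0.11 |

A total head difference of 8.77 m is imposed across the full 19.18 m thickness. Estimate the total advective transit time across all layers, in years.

1.92

With flow normal to the layers, continuity requires the same specific discharge q through every layer.
Σ(b_i/K_i) = 3.86/0.00134 + 5.98/4.86 + 9.34/93.1 = 2882 d.
q = Δh / Σ(b_i/K_i) = 8.77 / 2882 = 0.003043 m/day.
In each layer the seepage velocity is v_i = q/n_i, so the layer transit time is t_i = b_i·n_i / q:
  layer 1 (sandy clay): t_1 = 3.86 × 0.07 / 0.003043 = 88.79 d
  layer 2 (fractured sandstone): t_2 = 5.98 × 0.14 / 0.003043 = 275.1 d
  layer 3 (karst limestone): t_3 = 9.34 × 0.11 / 0.003043 = 337.6 d
Total t = Σ t_i = 701.5 days = 1.921 years.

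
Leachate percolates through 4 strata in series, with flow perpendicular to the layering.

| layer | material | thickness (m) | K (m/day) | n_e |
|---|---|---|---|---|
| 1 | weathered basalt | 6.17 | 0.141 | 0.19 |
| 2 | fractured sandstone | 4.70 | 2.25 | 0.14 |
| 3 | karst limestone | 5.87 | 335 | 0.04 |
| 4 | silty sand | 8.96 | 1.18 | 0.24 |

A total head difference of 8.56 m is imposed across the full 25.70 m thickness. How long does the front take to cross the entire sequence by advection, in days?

26.3

With flow normal to the layers, continuity requires the same specific discharge q through every layer.
Σ(b_i/K_i) = 6.17/0.141 + 4.70/2.25 + 5.87/335 + 8.96/1.18 = 53.46 d.
q = Δh / Σ(b_i/K_i) = 8.56 / 53.46 = 0.1601 m/day.
In each layer the seepage velocity is v_i = q/n_i, so the layer transit time is t_i = b_i·n_i / q:
  layer 1 (weathered basalt): t_1 = 6.17 × 0.19 / 0.1601 = 7.321 d
  layer 2 (fractured sandstone): t_2 = 4.70 × 0.14 / 0.1601 = 4.109 d
  layer 3 (karst limestone): t_3 = 5.87 × 0.04 / 0.1601 = 1.466 d
  layer 4 (silty sand): t_4 = 8.96 × 0.24 / 0.1601 = 13.43 d
Total t = Σ t_i = 26.33 days.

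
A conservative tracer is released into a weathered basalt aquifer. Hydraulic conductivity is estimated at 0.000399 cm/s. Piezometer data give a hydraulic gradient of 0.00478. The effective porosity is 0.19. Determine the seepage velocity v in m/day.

0.00867

Convert K: 0.000399 cm/s × 864 = 0.3447 m/day.
Hydraulic gradient i = 0.00478.
Darcy flux q = K · i = 0.3447 × 0.004780 = 0.001648 m/day.
Seepage velocity v = q / n_e = 0.001648 / 0.19 = 0.008673 m/day.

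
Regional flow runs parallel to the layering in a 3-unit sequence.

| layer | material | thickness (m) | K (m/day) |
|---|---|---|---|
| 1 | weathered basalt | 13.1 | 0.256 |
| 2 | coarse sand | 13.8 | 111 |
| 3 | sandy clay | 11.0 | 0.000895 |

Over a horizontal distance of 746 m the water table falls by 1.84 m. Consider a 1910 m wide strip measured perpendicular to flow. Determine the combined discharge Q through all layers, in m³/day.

7230

Flow is parallel to layering, so each bed carries its own Darcy discharge and the transmissivities add.
Σ(K_i·b_i) = 0.256×13.1 + 111×13.8 + 0.000895×11.0 = 1535 m²/day.
Hydraulic gradient i = Δh / L = 1.84 / 746 = 0.002466.
Q = Σ(K_i·b_i) · W · i = 1535 × 1910 × 0.002466 = 7232 m³/day.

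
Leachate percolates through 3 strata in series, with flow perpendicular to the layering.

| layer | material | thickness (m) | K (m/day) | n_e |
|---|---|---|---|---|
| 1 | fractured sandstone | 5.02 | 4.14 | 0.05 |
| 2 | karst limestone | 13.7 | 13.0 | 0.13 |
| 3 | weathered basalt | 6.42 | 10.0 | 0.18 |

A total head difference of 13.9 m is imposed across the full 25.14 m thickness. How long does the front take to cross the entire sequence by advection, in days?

0.667

With flow normal to the layers, continuity requires the same specific discharge q through every layer.
Σ(b_i/K_i) = 5.02/4.14 + 13.7/13.0 + 6.42/10.0 = 2.908 d.
q = Δh / Σ(b_i/K_i) = 13.9 / 2.908 = 4.779 m/day.
In each layer the seepage velocity is v_i = q/n_i, so the layer transit time is t_i = b_i·n_i / q:
  layer 1 (fractured sandstone): t_1 = 5.02 × 0.05 / 4.779 = 0.05252 d
  layer 2 (karst limestone): t_2 = 13.7 × 0.13 / 4.779 = 0.3727 d
  layer 3 (weathered basalt): t_3 = 6.42 × 0.18 / 4.779 = 0.2418 d
Total t = Σ t_i = 0.6670 days.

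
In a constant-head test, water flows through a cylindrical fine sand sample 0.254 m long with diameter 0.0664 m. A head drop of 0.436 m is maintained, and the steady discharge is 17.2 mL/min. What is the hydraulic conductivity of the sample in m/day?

4.17

Cross-sectional area A = π·(d/2)² = π × (0.0664/2)² = 0.003463 m².
Convert discharge: 17.2 mL/min = 2.867e-07 m³/s.
Darcy's law rearranged: K = Q·L / (A·Δh) = 2.867e-07 × 0.254 / (0.003463 × 0.436) = 4.823e-05 m/s = 4.167 m/day.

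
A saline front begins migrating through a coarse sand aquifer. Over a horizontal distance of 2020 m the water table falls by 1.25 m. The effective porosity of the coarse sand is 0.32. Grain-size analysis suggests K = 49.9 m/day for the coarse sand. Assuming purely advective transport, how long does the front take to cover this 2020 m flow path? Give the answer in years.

57.3

Hydraulic gradient i = Δh / L = 1.25 / 2020 = 0.0006188.
Darcy flux q = K · i = 49.90 × 0.0006188 = 0.03088 m/day.
Seepage velocity v = q / n_e = 0.03088 / 0.32 = 0.09650 m/day.
Travel time t = L / v = 2020 / 0.09650 = 20934 days = 57.31 years.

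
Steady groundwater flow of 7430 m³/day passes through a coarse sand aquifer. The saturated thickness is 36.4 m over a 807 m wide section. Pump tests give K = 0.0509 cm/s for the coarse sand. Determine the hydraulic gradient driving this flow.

0.00575

Convert K: 0.0509 cm/s × 864 = 43.98 m/day.
Cross-sectional area A = 807 × 36.4 = 29375 m².
From Q = K·A·i, i = Q / (K·A) = 7430 / (43.98 × 29375) = 0.005752.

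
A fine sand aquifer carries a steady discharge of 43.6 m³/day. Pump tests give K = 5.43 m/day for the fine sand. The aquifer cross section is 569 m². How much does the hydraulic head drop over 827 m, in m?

From Q = K·A·i, i = Q / (K·A) = 43.6 / (5.430 × 569.0) = 0.01411.
Head loss Δh = i · L = 0.01411 × 827 = 11.67 m.

11.7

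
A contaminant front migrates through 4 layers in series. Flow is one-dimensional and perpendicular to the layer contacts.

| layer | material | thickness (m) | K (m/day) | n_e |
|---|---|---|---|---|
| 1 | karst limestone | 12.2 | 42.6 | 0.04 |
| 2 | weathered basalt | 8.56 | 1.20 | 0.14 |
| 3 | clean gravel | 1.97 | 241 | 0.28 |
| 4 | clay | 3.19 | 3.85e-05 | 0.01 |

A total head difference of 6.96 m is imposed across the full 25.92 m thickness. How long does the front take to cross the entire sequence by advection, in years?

With flow normal to the layers, continuity requires the same specific discharge q through every layer.
Σ(b_i/K_i) = 12.2/42.6 + 8.56/1.20 + 1.97/241 + 3.19/3.85e-05 = 82865 d.
q = Δh / Σ(b_i/K_i) = 6.96 / 82865 = 8.399e-05 m/day.
In each layer the seepage velocity is v_i = q/n_i, so the layer transit time is t_i = b_i·n_i / q:
  layer 1 (karst limestone): t_1 = 12.2 × 0.04 / 8.399e-05 = 5810 d
  layer 2 (weathered basalt): t_2 = 8.56 × 0.14 / 8.399e-05 = 14268 d
  layer 3 (clean gravel): t_3 = 1.97 × 0.28 / 8.399e-05 = 6567 d
  layer 4 (clay): t_4 = 3.19 × 0.01 / 8.399e-05 = 379.8 d
Total t = Σ t_i = 27025 days = 73.99 years.

74.0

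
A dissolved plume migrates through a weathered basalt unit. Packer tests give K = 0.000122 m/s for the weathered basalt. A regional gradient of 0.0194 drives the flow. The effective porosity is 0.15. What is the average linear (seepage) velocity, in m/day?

1.36

Convert K: 0.000122 m/s × 86400 = 10.54 m/day.
Hydraulic gradient i = 0.0194.
Darcy flux q = K · i = 10.54 × 0.01940 = 0.2045 m/day.
Seepage velocity v = q / n_e = 0.2045 / 0.15 = 1.363 m/day.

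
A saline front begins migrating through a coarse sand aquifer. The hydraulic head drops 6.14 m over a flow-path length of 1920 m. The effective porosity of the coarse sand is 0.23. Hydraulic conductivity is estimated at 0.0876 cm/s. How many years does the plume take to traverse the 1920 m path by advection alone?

5.00

Convert K: 0.0876 cm/s × 864 = 75.69 m/day.
Hydraulic gradient i = Δh / L = 6.14 / 1920 = 0.003198.
Darcy flux q = K · i = 75.69 × 0.003198 = 0.2420 m/day.
Seepage velocity v = q / n_e = 0.2420 / 0.23 = 1.052 m/day.
Travel time t = L / v = 1920 / 1.052 = 1825 days = 4.995 years.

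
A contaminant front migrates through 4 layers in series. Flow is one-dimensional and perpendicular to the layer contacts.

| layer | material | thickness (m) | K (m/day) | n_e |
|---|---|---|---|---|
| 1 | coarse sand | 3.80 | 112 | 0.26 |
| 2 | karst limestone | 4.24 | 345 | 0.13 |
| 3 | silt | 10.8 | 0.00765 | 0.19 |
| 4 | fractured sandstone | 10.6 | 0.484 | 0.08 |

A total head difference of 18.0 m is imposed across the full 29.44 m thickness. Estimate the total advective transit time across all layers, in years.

With flow normal to the layers, continuity requires the same specific discharge q through every layer.
Σ(b_i/K_i) = 3.80/112 + 4.24/345 + 10.8/0.00765 + 10.6/0.484 = 1434 d.
q = Δh / Σ(b_i/K_i) = 18.0 / 1434 = 0.01255 m/day.
In each layer the seepage velocity is v_i = q/n_i, so the layer transit time is t_i = b_i·n_i / q:
  layer 1 (coarse sand): t_1 = 3.80 × 0.26 / 0.01255 = 78.69 d
  layer 2 (karst limestone): t_2 = 4.24 × 0.13 / 0.01255 = 43.90 d
  layer 3 (silt): t_3 = 10.8 × 0.19 / 0.01255 = 163.4 d
  layer 4 (fractured sandstone): t_4 = 10.6 × 0.08 / 0.01255 = 67.54 d
Total t = Σ t_i = 353.6 days = 0.9681 years.

0.968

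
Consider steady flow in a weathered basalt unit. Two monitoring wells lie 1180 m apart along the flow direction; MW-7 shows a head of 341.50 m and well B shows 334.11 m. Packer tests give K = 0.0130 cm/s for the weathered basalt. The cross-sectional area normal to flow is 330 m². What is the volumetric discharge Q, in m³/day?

Convert K: 0.0130 cm/s × 864 = 11.23 m/day.
Hydraulic gradient i = (341.50 − 334.11) / 1180 = 7.39 / 1180 = 0.006263.
Darcy's law: Q = K · A · i = 11.23 × 330.0 × 0.006263 = 23.21 m³/day.

23.2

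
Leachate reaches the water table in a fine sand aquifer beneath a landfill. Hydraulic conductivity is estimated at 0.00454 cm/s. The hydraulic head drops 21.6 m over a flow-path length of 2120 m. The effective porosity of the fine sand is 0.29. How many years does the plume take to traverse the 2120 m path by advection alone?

42.1

Convert K: 0.00454 cm/s × 864 = 3.923 m/day.
Hydraulic gradient i = Δh / L = 21.6 / 2120 = 0.01019.
Darcy flux q = K · i = 3.923 × 0.01019 = 0.03997 m/day.
Seepage velocity v = q / n_e = 0.03997 / 0.29 = 0.1378 m/day.
Travel time t = L / v = 2120 / 0.1378 = 15383 days = 42.12 years.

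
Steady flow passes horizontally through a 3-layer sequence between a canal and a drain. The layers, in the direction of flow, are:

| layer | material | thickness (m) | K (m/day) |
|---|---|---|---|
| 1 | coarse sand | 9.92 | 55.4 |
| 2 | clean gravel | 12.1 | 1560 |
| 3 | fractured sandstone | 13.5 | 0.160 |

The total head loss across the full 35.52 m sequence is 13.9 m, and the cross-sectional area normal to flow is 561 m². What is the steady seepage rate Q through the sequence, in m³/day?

92.2

Flow is perpendicular to layering, so the layers act in series and the equivalent K is the thickness-weighted harmonic mean.
Total thickness L = 9.92 + 12.1 + 13.5 = 35.52 m.
Σ(b_i/K_i) = 9.92/55.4 + 12.1/1560 + 13.5/0.160 = 84.56 d.
K_eq = L / Σ(b_i/K_i) = 35.52 / 84.56 = 0.4200 m/day.
Q = K_eq · A · (Δh/L) = 0.4200 × 561 × (13.9/35.52) = 92.22 m³/day.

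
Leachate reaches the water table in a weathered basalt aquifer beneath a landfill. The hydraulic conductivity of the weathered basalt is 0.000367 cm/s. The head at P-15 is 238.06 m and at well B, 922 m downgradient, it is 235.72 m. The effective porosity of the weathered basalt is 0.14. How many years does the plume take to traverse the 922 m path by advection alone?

Convert K: 0.000367 cm/s × 864 = 0.3171 m/day.
Hydraulic gradient i = (238.06 − 235.72) / 922 = 2.34 / 922 = 0.002538.
Darcy flux q = K · i = 0.3171 × 0.002538 = 0.0008048 m/day.
Seepage velocity v = q / n_e = 0.0008048 / 0.14 = 0.005748 m/day.
Travel time t = L / v = 922 / 0.005748 = 1.604e+05 days = 439.1 years.

439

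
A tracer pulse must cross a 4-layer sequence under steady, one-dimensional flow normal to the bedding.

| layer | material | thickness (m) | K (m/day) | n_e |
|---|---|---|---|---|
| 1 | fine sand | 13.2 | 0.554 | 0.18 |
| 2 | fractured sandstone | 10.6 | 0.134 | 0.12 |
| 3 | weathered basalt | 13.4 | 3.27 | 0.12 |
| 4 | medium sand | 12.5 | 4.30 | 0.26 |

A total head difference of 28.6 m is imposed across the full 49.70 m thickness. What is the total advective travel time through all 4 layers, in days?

32.7

With flow normal to the layers, continuity requires the same specific discharge q through every layer.
Σ(b_i/K_i) = 13.2/0.554 + 10.6/0.134 + 13.4/3.27 + 12.5/4.30 = 109.9 d.
q = Δh / Σ(b_i/K_i) = 28.6 / 109.9 = 0.2602 m/day.
In each layer the seepage velocity is v_i = q/n_i, so the layer transit time is t_i = b_i·n_i / q:
  layer 1 (fine sand): t_1 = 13.2 × 0.18 / 0.2602 = 9.133 d
  layer 2 (fractured sandstone): t_2 = 10.6 × 0.12 / 0.2602 = 4.889 d
  layer 3 (weathered basalt): t_3 = 13.4 × 0.12 / 0.2602 = 6.181 d
  layer 4 (medium sand): t_4 = 12.5 × 0.26 / 0.2602 = 12.49 d
Total t = Σ t_i = 32.70 days.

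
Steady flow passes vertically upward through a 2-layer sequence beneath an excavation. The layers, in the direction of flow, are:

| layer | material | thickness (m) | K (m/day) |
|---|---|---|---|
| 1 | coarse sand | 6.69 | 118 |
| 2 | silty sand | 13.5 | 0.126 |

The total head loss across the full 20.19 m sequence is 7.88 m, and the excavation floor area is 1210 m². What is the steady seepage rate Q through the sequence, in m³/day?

Flow is perpendicular to layering, so the layers act in series and the equivalent K is the thickness-weighted harmonic mean.
Total thickness L = 6.69 + 13.5 = 20.19 m.
Σ(b_i/K_i) = 6.69/118 + 13.5/0.126 = 107.2 d.
K_eq = L / Σ(b_i/K_i) = 20.19 / 107.2 = 0.1883 m/day.
Q = K_eq · A · (Δh/L) = 0.1883 × 1210 × (7.88/20.19) = 88.94 m³/day.

88.9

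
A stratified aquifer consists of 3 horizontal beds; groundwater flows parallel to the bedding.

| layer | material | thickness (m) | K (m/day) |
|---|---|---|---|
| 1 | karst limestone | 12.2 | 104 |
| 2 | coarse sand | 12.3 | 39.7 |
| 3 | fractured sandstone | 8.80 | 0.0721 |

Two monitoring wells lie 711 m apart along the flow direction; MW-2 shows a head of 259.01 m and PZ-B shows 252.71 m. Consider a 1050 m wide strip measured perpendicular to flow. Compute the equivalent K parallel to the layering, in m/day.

52.8

Flow is parallel to layering, so each bed carries its own Darcy discharge and the transmissivities add.
Σ(K_i·b_i) = 104×12.2 + 39.7×12.3 + 0.0721×8.80 = 1758 m²/day.
Total thickness b = 33.30 m, so K_eq = Σ(K_i·b_i)/b = 52.79 m/day.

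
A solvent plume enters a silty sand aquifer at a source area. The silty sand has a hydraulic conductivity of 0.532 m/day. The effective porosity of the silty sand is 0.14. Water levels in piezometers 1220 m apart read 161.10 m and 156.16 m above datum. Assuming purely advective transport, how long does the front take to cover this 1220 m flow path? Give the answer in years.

217

Hydraulic gradient i = (161.10 − 156.16) / 1220 = 4.94 / 1220 = 0.004049.
Darcy flux q = K · i = 0.5320 × 0.004049 = 0.002154 m/day.
Seepage velocity v = q / n_e = 0.002154 / 0.14 = 0.01539 m/day.
Travel time t = L / v = 1220 / 0.01539 = 79288 days = 217.1 years.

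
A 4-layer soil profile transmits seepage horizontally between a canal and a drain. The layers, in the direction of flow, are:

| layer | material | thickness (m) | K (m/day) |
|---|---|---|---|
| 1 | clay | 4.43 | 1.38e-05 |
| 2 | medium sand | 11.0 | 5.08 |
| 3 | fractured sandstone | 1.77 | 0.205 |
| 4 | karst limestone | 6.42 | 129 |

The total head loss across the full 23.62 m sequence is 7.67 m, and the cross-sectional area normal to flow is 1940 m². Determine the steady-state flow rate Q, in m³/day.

Flow is perpendicular to layering, so the layers act in series and the equivalent K is the thickness-weighted harmonic mean.
Total thickness L = 4.43 + 11.0 + 1.77 + 6.42 = 23.62 m.
Σ(b_i/K_i) = 4.43/1.38e-05 + 11.0/5.08 + 1.77/0.205 + 6.42/129 = 3.210e+05 d.
K_eq = L / Σ(b_i/K_i) = 23.62 / 3.210e+05 = 7.358e-05 m/day.
Q = K_eq · A · (Δh/L) = 7.358e-05 × 1940 × (7.67/23.62) = 0.04635 m³/day.

0.0464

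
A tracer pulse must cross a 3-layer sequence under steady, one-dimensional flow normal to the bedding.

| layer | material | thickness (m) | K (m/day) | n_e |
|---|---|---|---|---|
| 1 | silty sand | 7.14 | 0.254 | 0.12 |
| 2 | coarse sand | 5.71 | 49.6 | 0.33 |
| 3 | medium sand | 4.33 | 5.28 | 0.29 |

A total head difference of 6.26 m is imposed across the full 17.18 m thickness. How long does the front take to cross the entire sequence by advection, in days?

18.5

With flow normal to the layers, continuity requires the same specific discharge q through every layer.
Σ(b_i/K_i) = 7.14/0.254 + 5.71/49.6 + 4.33/5.28 = 29.05 d.
q = Δh / Σ(b_i/K_i) = 6.26 / 29.05 = 0.2155 m/day.
In each layer the seepage velocity is v_i = q/n_i, so the layer transit time is t_i = b_i·n_i / q:
  layer 1 (silty sand): t_1 = 7.14 × 0.12 / 0.2155 = 3.975 d
  layer 2 (coarse sand): t_2 = 5.71 × 0.33 / 0.2155 = 8.743 d
  layer 3 (medium sand): t_3 = 4.33 × 0.29 / 0.2155 = 5.826 d
Total t = Σ t_i = 18.54 days.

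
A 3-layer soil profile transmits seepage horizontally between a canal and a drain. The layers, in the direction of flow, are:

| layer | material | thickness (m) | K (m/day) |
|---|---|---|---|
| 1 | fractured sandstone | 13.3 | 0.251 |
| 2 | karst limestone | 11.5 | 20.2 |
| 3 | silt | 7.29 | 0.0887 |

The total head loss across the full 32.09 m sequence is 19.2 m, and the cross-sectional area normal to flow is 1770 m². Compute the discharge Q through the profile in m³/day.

250

Flow is perpendicular to layering, so the layers act in series and the equivalent K is the thickness-weighted harmonic mean.
Total thickness L = 13.3 + 11.5 + 7.29 = 32.09 m.
Σ(b_i/K_i) = 13.3/0.251 + 11.5/20.2 + 7.29/0.0887 = 135.7 d.
K_eq = L / Σ(b_i/K_i) = 32.09 / 135.7 = 0.2364 m/day.
Q = K_eq · A · (Δh/L) = 0.2364 × 1770 × (19.2/32.09) = 250.4 m³/day.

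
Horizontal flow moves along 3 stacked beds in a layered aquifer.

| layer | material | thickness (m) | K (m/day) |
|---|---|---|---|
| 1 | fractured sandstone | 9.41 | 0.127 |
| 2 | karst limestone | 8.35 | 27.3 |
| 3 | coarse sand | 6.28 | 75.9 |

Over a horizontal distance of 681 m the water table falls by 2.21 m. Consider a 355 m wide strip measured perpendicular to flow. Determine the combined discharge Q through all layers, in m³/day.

Flow is parallel to layering, so each bed carries its own Darcy discharge and the transmissivities add.
Σ(K_i·b_i) = 0.127×9.41 + 27.3×8.35 + 75.9×6.28 = 705.8 m²/day.
Hydraulic gradient i = Δh / L = 2.21 / 681 = 0.003245.
Q = Σ(K_i·b_i) · W · i = 705.8 × 355 × 0.003245 = 813.1 m³/day.

813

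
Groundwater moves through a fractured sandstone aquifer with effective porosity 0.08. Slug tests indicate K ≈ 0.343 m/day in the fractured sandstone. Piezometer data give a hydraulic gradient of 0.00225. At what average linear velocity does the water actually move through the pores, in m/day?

Hydraulic gradient i = 0.00225.
Darcy flux q = K · i = 0.3430 × 0.002250 = 0.0007717 m/day.
Seepage velocity v = q / n_e = 0.0007717 / 0.08 = 0.009647 m/day.

0.00965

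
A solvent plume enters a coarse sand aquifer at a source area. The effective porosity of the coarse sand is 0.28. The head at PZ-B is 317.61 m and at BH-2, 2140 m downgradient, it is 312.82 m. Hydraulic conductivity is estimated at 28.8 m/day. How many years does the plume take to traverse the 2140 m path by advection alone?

25.4

Hydraulic gradient i = (317.61 − 312.82) / 2140 = 4.79 / 2140 = 0.002238.
Darcy flux q = K · i = 28.80 × 0.002238 = 0.06446 m/day.
Seepage velocity v = q / n_e = 0.06446 / 0.28 = 0.2302 m/day.
Travel time t = L / v = 2140 / 0.2302 = 9295 days = 25.45 years.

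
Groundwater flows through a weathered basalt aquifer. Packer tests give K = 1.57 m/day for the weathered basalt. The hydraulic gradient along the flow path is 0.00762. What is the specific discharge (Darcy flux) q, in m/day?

Hydraulic gradient i = 0.00762.
Specific discharge q = K · i = 1.570 × 0.007620 = 0.01196 m/day.

0.0120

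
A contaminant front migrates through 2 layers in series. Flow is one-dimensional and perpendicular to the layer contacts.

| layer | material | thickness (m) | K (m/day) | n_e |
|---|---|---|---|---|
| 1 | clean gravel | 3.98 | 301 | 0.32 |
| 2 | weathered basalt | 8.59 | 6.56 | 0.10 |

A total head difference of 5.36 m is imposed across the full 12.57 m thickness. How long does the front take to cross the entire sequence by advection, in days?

0.526

With flow normal to the layers, continuity requires the same specific discharge q through every layer.
Σ(b_i/K_i) = 3.98/301 + 8.59/6.56 = 1.323 d.
q = Δh / Σ(b_i/K_i) = 5.36 / 1.323 = 4.052 m/day.
In each layer the seepage velocity is v_i = q/n_i, so the layer transit time is t_i = b_i·n_i / q:
  layer 1 (clean gravel): t_1 = 3.98 × 0.32 / 4.052 = 0.3143 d
  layer 2 (weathered basalt): t_2 = 8.59 × 0.10 / 4.052 = 0.2120 d
Total t = Σ t_i = 0.5263 days.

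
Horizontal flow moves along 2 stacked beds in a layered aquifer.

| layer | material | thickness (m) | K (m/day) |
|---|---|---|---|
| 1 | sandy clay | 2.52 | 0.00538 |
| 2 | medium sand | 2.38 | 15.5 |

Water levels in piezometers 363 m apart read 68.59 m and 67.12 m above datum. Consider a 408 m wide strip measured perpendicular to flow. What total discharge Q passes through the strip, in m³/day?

61.0

Flow is parallel to layering, so each bed carries its own Darcy discharge and the transmissivities add.
Σ(K_i·b_i) = 0.00538×2.52 + 15.5×2.38 = 36.90 m²/day.
Hydraulic gradient i = (68.59 − 67.12) / 363 = 1.47 / 363 = 0.004050.
Q = Σ(K_i·b_i) · W · i = 36.90 × 408 × 0.004050 = 60.97 m³/day.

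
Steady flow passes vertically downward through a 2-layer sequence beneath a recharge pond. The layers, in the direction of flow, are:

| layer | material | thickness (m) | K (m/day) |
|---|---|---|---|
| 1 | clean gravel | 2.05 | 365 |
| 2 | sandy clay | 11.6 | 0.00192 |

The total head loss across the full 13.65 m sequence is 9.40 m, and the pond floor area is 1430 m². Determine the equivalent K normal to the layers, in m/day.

Flow is perpendicular to layering, so the layers act in series and the equivalent K is the thickness-weighted harmonic mean.
Total thickness L = 2.05 + 11.6 = 13.65 m.
Σ(b_i/K_i) = 2.05/365 + 11.6/0.00192 = 6042 d.
K_eq = L / Σ(b_i/K_i) = 13.65 / 6042 = 0.002259 m/day.

0.00226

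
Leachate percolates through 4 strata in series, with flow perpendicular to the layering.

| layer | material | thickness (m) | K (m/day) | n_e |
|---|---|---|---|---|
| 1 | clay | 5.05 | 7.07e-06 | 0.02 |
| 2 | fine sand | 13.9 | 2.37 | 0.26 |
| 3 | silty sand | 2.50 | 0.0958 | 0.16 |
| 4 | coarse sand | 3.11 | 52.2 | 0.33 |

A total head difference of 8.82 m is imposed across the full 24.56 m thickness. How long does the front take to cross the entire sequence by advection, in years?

1140

With flow normal to the layers, continuity requires the same specific discharge q through every layer.
Σ(b_i/K_i) = 5.05/7.07e-06 + 13.9/2.37 + 2.50/0.0958 + 3.11/52.2 = 7.143e+05 d.
q = Δh / Σ(b_i/K_i) = 8.82 / 7.143e+05 = 1.235e-05 m/day.
In each layer the seepage velocity is v_i = q/n_i, so the layer transit time is t_i = b_i·n_i / q:
  layer 1 (clay): t_1 = 5.05 × 0.02 / 1.235e-05 = 8180 d
  layer 2 (fine sand): t_2 = 13.9 × 0.26 / 1.235e-05 = 2.927e+05 d
  layer 3 (silty sand): t_3 = 2.50 × 0.16 / 1.235e-05 = 32395 d
  layer 4 (coarse sand): t_4 = 3.11 × 0.33 / 1.235e-05 = 83118 d
Total t = Σ t_i = 4.164e+05 days = 1140 years.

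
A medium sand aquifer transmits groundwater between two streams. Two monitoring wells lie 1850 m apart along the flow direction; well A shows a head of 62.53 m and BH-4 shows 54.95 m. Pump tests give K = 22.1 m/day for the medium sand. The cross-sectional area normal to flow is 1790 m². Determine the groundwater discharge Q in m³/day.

162

Hydraulic gradient i = (62.53 − 54.95) / 1850 = 7.58 / 1850 = 0.004097.
Darcy's law: Q = K · A · i = 22.10 × 1790 × 0.004097 = 162.1 m³/day.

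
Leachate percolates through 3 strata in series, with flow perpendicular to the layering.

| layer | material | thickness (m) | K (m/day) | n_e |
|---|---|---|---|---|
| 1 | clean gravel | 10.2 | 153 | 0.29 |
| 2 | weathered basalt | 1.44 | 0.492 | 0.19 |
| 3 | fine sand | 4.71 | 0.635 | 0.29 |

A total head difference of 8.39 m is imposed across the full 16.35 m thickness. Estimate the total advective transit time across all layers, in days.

5.70

With flow normal to the layers, continuity requires the same specific discharge q through every layer.
Σ(b_i/K_i) = 10.2/153 + 1.44/0.492 + 4.71/0.635 = 10.41 d.
q = Δh / Σ(b_i/K_i) = 8.39 / 10.41 = 0.8059 m/day.
In each layer the seepage velocity is v_i = q/n_i, so the layer transit time is t_i = b_i·n_i / q:
  layer 1 (clean gravel): t_1 = 10.2 × 0.29 / 0.8059 = 3.670 d
  layer 2 (weathered basalt): t_2 = 1.44 × 0.19 / 0.8059 = 0.3395 d
  layer 3 (fine sand): t_3 = 4.71 × 0.29 / 0.8059 = 1.695 d
Total t = Σ t_i = 5.705 days.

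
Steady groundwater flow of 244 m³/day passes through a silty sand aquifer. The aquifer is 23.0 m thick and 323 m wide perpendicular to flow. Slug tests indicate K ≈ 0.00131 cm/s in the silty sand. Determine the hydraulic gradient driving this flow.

Convert K: 0.00131 cm/s × 864 = 1.132 m/day.
Cross-sectional area A = 323 × 23.0 = 7429 m².
From Q = K·A·i, i = Q / (K·A) = 244 / (1.132 × 7429) = 0.02902.

0.0290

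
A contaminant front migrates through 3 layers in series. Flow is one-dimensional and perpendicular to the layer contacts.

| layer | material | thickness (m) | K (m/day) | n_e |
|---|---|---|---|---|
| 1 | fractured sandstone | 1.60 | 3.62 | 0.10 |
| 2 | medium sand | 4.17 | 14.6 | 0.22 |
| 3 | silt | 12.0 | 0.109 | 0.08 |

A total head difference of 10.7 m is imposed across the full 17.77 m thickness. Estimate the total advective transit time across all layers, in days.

21.1

With flow normal to the layers, continuity requires the same specific discharge q through every layer.
Σ(b_i/K_i) = 1.60/3.62 + 4.17/14.6 + 12.0/0.109 = 110.8 d.
q = Δh / Σ(b_i/K_i) = 10.7 / 110.8 = 0.09655 m/day.
In each layer the seepage velocity is v_i = q/n_i, so the layer transit time is t_i = b_i·n_i / q:
  layer 1 (fractured sandstone): t_1 = 1.60 × 0.10 / 0.09655 = 1.657 d
  layer 2 (medium sand): t_2 = 4.17 × 0.22 / 0.09655 = 9.501 d
  layer 3 (silt): t_3 = 12.0 × 0.08 / 0.09655 = 9.943 d
Total t = Σ t_i = 21.10 days.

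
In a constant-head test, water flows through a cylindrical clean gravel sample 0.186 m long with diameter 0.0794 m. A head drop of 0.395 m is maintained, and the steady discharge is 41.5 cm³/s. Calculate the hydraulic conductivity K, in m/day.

Cross-sectional area A = π·(d/2)² = π × (0.0794/2)² = 0.004951 m².
Convert discharge: 41.5 cm³/s = 4.150e-05 m³/s.
Darcy's law rearranged: K = Q·L / (A·Δh) = 4.150e-05 × 0.186 / (0.004951 × 0.395) = 0.003947 m/s = 341.0 m/day.

341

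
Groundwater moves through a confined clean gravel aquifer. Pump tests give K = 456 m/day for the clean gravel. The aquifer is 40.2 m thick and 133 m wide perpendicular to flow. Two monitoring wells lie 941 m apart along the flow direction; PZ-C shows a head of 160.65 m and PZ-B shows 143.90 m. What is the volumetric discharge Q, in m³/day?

43400

Cross-sectional area A = 133 × 40.2 = 5347 m².
Hydraulic gradient i = (160.65 − 143.90) / 941 = 16.75 / 941 = 0.01780.
Darcy's law: Q = K · A · i = 456.0 × 5347 × 0.01780 = 43398 m³/day.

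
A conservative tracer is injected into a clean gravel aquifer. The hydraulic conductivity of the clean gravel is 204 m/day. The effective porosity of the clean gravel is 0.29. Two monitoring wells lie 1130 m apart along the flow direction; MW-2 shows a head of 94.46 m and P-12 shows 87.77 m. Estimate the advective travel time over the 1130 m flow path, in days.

271

Hydraulic gradient i = (94.46 − 87.77) / 1130 = 6.69 / 1130 = 0.005920.
Darcy flux q = K · i = 204.0 × 0.005920 = 1.208 m/day.
Seepage velocity v = q / n_e = 1.208 / 0.29 = 4.165 m/day.
Travel time t = L / v = 1130 / 4.165 = 271.3 days.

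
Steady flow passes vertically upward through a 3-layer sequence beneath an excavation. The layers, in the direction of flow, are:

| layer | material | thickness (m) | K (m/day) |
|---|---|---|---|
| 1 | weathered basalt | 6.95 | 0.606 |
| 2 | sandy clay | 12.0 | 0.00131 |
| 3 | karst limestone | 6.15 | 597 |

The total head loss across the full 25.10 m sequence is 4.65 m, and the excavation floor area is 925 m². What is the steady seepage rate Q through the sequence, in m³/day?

0.469

Flow is perpendicular to layering, so the layers act in series and the equivalent K is the thickness-weighted harmonic mean.
Total thickness L = 6.95 + 12.0 + 6.15 = 25.10 m.
Σ(b_i/K_i) = 6.95/0.606 + 12.0/0.00131 + 6.15/597 = 9172 d.
K_eq = L / Σ(b_i/K_i) = 25.10 / 9172 = 0.002737 m/day.
Q = K_eq · A · (Δh/L) = 0.002737 × 925 × (4.65/25.10) = 0.4690 m³/day.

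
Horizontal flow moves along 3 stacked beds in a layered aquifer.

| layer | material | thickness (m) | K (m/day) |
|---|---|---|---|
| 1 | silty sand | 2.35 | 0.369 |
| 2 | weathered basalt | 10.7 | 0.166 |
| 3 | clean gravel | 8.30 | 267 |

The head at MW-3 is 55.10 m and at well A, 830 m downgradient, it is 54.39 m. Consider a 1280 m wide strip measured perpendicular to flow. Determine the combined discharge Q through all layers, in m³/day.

2430

Flow is parallel to layering, so each bed carries its own Darcy discharge and the transmissivities add.
Σ(K_i·b_i) = 0.369×2.35 + 0.166×10.7 + 267×8.30 = 2219 m²/day.
Hydraulic gradient i = (55.10 − 54.39) / 830 = 0.71 / 830 = 0.0008554.
Q = Σ(K_i·b_i) · W · i = 2219 × 1280 × 0.0008554 = 2429 m³/day.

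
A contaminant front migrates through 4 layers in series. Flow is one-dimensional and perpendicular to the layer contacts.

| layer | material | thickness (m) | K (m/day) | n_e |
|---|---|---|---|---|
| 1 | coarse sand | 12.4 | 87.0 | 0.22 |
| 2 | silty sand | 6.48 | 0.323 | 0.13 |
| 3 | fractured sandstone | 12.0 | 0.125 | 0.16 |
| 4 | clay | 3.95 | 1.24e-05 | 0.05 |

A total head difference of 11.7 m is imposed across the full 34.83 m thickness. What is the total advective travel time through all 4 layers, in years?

424

With flow normal to the layers, continuity requires the same specific discharge q through every layer.
Σ(b_i/K_i) = 12.4/87.0 + 6.48/0.323 + 12.0/0.125 + 3.95/1.24e-05 = 3.187e+05 d.
q = Δh / Σ(b_i/K_i) = 11.7 / 3.187e+05 = 3.672e-05 m/day.
In each layer the seepage velocity is v_i = q/n_i, so the layer transit time is t_i = b_i·n_i / q:
  layer 1 (coarse sand): t_1 = 12.4 × 0.22 / 3.672e-05 = 74301 d
  layer 2 (silty sand): t_2 = 6.48 × 0.13 / 3.672e-05 = 22944 d
  layer 3 (fractured sandstone): t_3 = 12.0 × 0.16 / 3.672e-05 = 52294 d
  layer 4 (clay): t_4 = 3.95 × 0.05 / 3.672e-05 = 5379 d
Total t = Σ t_i = 1.549e+05 days = 424.1 years.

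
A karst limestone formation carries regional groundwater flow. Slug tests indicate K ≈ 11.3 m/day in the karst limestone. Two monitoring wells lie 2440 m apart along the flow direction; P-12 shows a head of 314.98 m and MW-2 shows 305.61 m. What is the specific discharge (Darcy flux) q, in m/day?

0.0434

Hydraulic gradient i = (314.98 − 305.61) / 2440 = 9.37 / 2440 = 0.003840.
Specific discharge q = K · i = 11.30 × 0.003840 = 0.04339 m/day.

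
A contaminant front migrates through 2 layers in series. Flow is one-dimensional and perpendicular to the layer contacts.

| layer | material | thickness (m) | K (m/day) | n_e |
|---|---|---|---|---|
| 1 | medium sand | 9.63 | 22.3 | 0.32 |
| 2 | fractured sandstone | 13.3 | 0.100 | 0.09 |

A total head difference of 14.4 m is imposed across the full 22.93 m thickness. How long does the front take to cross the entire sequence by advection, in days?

39.6

With flow normal to the layers, continuity requires the same specific discharge q through every layer.
Σ(b_i/K_i) = 9.63/22.3 + 13.3/0.100 = 133.4 d.
q = Δh / Σ(b_i/K_i) = 14.4 / 133.4 = 0.1079 m/day.
In each layer the seepage velocity is v_i = q/n_i, so the layer transit time is t_i = b_i·n_i / q:
  layer 1 (medium sand): t_1 = 9.63 × 0.32 / 0.1079 = 28.55 d
  layer 2 (fractured sandstone): t_2 = 13.3 × 0.09 / 0.1079 = 11.09 d
Total t = Σ t_i = 39.65 days.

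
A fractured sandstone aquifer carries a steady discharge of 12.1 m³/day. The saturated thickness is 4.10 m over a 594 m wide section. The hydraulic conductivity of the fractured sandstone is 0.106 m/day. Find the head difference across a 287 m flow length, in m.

Cross-sectional area A = 594 × 4.10 = 2435 m².
From Q = K·A·i, i = Q / (K·A) = 12.1 / (0.1060 × 2435) = 0.04687.
Head loss Δh = i · L = 0.04687 × 287 = 13.45 m.

13.5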